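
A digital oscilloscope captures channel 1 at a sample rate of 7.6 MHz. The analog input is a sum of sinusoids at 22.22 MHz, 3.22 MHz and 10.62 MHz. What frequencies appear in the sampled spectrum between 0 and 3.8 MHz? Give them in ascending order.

fs/2 = 3.8 MHz.
22.22 MHz mod fs = 7.02 MHz.
7.02 MHz > fs/2 = 3.8 MHz, folds to fs − 7.02 MHz = 0.58 MHz.
3.22 MHz ≤ fs/2 = 3.8 MHz, passes unchanged.
10.62 MHz mod fs = 3.02 MHz.
3.02 MHz ≤ fs/2 = 3.8 MHz, appears at 3.02 MHz.
Distinct values: {0.58 MHz, 3.02 MHz, 3.22 MHz}.

0.58 MHz, 3.02 MHz, 3.22 MHz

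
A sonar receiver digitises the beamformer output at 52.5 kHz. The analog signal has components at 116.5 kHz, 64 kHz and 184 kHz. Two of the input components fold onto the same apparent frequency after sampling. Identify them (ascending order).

64 kHz, 116.5 kHz

fs/2 = 26.25 kHz.
116.5 kHz mod fs = 11.5 kHz.
11.5 kHz ≤ fs/2 = 26.25 kHz, appears at 11.5 kHz.
64 kHz mod fs = 11.5 kHz.
11.5 kHz ≤ fs/2 = 26.25 kHz, appears at 11.5 kHz.
184 kHz mod fs = 26.5 kHz.
26.5 kHz > fs/2 = 26.25 kHz, folds to fs − 26.5 kHz = 26 kHz.
64 kHz and 116.5 kHz both map to 11.5 kHz.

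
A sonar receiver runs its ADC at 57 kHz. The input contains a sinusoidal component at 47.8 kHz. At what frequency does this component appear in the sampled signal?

9.2 kHz

47.8 kHz > fs/2 = 28.5 kHz, folds to fs − 47.8 kHz = 9.2 kHz.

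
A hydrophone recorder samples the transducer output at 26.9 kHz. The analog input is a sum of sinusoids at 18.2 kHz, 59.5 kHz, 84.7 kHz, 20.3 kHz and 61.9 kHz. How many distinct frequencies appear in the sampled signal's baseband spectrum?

5

fs/2 = 13.45 kHz.
18.2 kHz > fs/2 = 13.45 kHz, folds to fs − 18.2 kHz = 8.7 kHz.
59.5 kHz mod fs = 5.7 kHz.
5.7 kHz ≤ fs/2 = 13.45 kHz, appears at 5.7 kHz.
84.7 kHz mod fs = 4 kHz.
4 kHz ≤ fs/2 = 13.45 kHz, appears at 4 kHz.
20.3 kHz > fs/2 = 13.45 kHz, folds to fs − 20.3 kHz = 6.6 kHz.
61.9 kHz mod fs = 8.1 kHz.
8.1 kHz ≤ fs/2 = 13.45 kHz, appears at 8.1 kHz.
Distinct values: {4 kHz, 5.7 kHz, 6.6 kHz, 8.1 kHz, 8.7 kHz} → 5.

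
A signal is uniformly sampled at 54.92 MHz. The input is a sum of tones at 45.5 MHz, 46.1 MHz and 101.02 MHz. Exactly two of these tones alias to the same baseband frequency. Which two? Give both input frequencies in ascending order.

46.1 MHz, 101.02 MHz

fs/2 = 27.46 MHz.
45.5 MHz > fs/2 = 27.46 MHz, folds to fs − 45.5 MHz = 9.42 MHz.
46.1 MHz > fs/2 = 27.46 MHz, folds to fs − 46.1 MHz = 8.82 MHz.
101.02 MHz mod fs = 46.1 MHz.
46.1 MHz > fs/2 = 27.46 MHz, folds to fs − 46.1 MHz = 8.82 MHz.
46.1 MHz and 101.02 MHz both map to 8.82 MHz.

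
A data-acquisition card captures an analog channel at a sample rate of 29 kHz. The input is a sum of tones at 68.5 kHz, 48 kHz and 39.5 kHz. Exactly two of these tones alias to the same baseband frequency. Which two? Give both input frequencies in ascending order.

fs/2 = 14.5 kHz.
68.5 kHz mod fs = 10.5 kHz.
10.5 kHz ≤ fs/2 = 14.5 kHz, appears at 10.5 kHz.
48 kHz mod fs = 19 kHz.
19 kHz > fs/2 = 14.5 kHz, folds to fs − 19 kHz = 10 kHz.
39.5 kHz mod fs = 10.5 kHz.
10.5 kHz ≤ fs/2 = 14.5 kHz, appears at 10.5 kHz.
39.5 kHz and 68.5 kHz both map to 10.5 kHz.

39.5 kHz, 68.5 kHz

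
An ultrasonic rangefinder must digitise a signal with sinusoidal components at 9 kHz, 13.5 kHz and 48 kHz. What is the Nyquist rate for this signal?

Highest-frequency component: 48 kHz.
Nyquist rate = 2 × 48 kHz = 96 kHz.

96 kHz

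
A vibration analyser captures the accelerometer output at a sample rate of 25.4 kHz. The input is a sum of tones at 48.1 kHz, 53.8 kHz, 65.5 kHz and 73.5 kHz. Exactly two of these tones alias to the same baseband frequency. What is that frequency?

fs/2 = 12.7 kHz.
48.1 kHz mod fs = 22.7 kHz.
22.7 kHz > fs/2 = 12.7 kHz, folds to fs − 22.7 kHz = 2.7 kHz.
53.8 kHz mod fs = 3 kHz.
3 kHz ≤ fs/2 = 12.7 kHz, appears at 3 kHz.
65.5 kHz mod fs = 14.7 kHz.
14.7 kHz > fs/2 = 12.7 kHz, folds to fs − 14.7 kHz = 10.7 kHz.
73.5 kHz mod fs = 22.7 kHz.
22.7 kHz > fs/2 = 12.7 kHz, folds to fs − 22.7 kHz = 2.7 kHz.
48.1 kHz and 73.5 kHz both map to 2.7 kHz.

2.7 kHz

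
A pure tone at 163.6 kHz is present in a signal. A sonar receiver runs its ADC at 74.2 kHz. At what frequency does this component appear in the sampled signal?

163.6 kHz mod fs = 15.2 kHz.
15.2 kHz ≤ fs/2 = 37.1 kHz, appears at 15.2 kHz.

15.2 kHz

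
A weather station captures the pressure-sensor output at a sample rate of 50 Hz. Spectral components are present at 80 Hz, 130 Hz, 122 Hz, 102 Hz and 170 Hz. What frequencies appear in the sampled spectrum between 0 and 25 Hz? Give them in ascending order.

fs/2 = 25 Hz.
80 Hz mod fs = 30 Hz.
30 Hz > fs/2 = 25 Hz, folds to fs − 30 Hz = 20 Hz.
130 Hz mod fs = 30 Hz.
30 Hz > fs/2 = 25 Hz, folds to fs − 30 Hz = 20 Hz.
122 Hz mod fs = 22 Hz.
22 Hz ≤ fs/2 = 25 Hz, appears at 22 Hz.
102 Hz mod fs = 2 Hz.
2 Hz ≤ fs/2 = 25 Hz, appears at 2 Hz.
170 Hz mod fs = 20 Hz.
20 Hz ≤ fs/2 = 25 Hz, appears at 20 Hz.
Distinct values: {2 Hz, 20 Hz, 22 Hz}.

2 Hz, 20 Hz, 22 Hz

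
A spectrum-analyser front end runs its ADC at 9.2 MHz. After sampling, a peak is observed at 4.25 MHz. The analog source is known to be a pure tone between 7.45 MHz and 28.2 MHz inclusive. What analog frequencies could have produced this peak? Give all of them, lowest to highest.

13.45 MHz, 14.15 MHz, 22.65 MHz, 23.35 MHz

Frequencies that alias to 4.25 MHz are k·fs ± 4.25 MHz for integer k ≥ 0.
k=0: 4.25 MHz.
k=1: 4.95 MHz, 13.45 MHz.
k=2: 14.15 MHz, 22.65 MHz.
k=3: 23.35 MHz, 31.85 MHz.
k=4: 32.55 MHz, 41.05 MHz.
Within [7.45 MHz, 28.2 MHz]: 13.45 MHz, 14.15 MHz, 22.65 MHz, 23.35 MHz.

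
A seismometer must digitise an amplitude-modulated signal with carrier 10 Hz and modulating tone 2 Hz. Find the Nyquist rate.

24 Hz

AM sidebands sit at fc ± fm = 8 Hz and 12 Hz.
Highest-frequency component: 12 Hz.
Nyquist rate = 2 × 12 Hz = 24 Hz.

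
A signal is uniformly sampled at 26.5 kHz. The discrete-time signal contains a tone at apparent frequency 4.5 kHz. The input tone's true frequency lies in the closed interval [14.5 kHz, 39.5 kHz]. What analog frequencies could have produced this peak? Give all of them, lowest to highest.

Frequencies that alias to 4.5 kHz are k·fs ± 4.5 kHz for integer k ≥ 0.
k=0: 4.5 kHz.
k=1: 22 kHz, 31 kHz.
k=2: 48.5 kHz, 57.5 kHz.
Within [14.5 kHz, 39.5 kHz]: 22 kHz, 31 kHz.

22 kHz, 31 kHz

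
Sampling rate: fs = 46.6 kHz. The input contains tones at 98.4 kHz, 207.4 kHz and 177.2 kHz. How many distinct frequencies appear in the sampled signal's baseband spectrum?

fs/2 = 23.3 kHz.
98.4 kHz mod fs = 5.2 kHz.
5.2 kHz ≤ fs/2 = 23.3 kHz, appears at 5.2 kHz.
207.4 kHz mod fs = 21 kHz.
21 kHz ≤ fs/2 = 23.3 kHz, appears at 21 kHz.
177.2 kHz mod fs = 37.4 kHz.
37.4 kHz > fs/2 = 23.3 kHz, folds to fs − 37.4 kHz = 9.2 kHz.
Distinct values: {5.2 kHz, 9.2 kHz, 21 kHz} → 3.

3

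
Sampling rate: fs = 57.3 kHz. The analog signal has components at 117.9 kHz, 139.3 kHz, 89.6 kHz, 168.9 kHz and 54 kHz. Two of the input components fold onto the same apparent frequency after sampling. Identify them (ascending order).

54 kHz, 117.9 kHz

fs/2 = 28.65 kHz.
117.9 kHz mod fs = 3.3 kHz.
3.3 kHz ≤ fs/2 = 28.65 kHz, appears at 3.3 kHz.
139.3 kHz mod fs = 24.7 kHz.
24.7 kHz ≤ fs/2 = 28.65 kHz, appears at 24.7 kHz.
89.6 kHz mod fs = 32.3 kHz.
32.3 kHz > fs/2 = 28.65 kHz, folds to fs − 32.3 kHz = 25 kHz.
168.9 kHz mod fs = 54.3 kHz.
54.3 kHz > fs/2 = 28.65 kHz, folds to fs − 54.3 kHz = 3 kHz.
54 kHz > fs/2 = 28.65 kHz, folds to fs − 54 kHz = 3.3 kHz.
54 kHz and 117.9 kHz both map to 3.3 kHz.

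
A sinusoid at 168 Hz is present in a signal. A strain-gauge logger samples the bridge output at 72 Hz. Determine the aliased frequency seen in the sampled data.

168 Hz mod fs = 24 Hz.
24 Hz ≤ fs/2 = 36 Hz, appears at 24 Hz.

24 Hz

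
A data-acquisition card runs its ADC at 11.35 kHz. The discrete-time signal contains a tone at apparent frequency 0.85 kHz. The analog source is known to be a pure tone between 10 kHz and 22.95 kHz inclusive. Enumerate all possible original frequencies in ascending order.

Frequencies that alias to 0.85 kHz are k·fs ± 0.85 kHz for integer k ≥ 0.
k=0: 0.85 kHz.
k=1: 10.5 kHz, 12.2 kHz.
k=2: 21.85 kHz, 23.55 kHz.
k=3: 33.2 kHz, 34.9 kHz.
Within [10 kHz, 22.95 kHz]: 10.5 kHz, 12.2 kHz, 21.85 kHz.

10.5 kHz, 12.2 kHz, 21.85 kHz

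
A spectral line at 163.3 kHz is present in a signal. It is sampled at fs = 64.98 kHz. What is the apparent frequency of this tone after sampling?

31.64 kHz

163.3 kHz mod fs = 33.34 kHz.
33.34 kHz > fs/2 = 32.49 kHz, folds to fs − 33.34 kHz = 31.64 kHz.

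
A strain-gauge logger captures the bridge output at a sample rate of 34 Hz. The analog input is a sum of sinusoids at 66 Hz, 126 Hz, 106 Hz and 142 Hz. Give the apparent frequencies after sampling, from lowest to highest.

fs/2 = 17 Hz.
66 Hz mod fs = 32 Hz.
32 Hz > fs/2 = 17 Hz, folds to fs − 32 Hz = 2 Hz.
126 Hz mod fs = 24 Hz.
24 Hz > fs/2 = 17 Hz, folds to fs − 24 Hz = 10 Hz.
106 Hz mod fs = 4 Hz.
4 Hz ≤ fs/2 = 17 Hz, appears at 4 Hz.
142 Hz mod fs = 6 Hz.
6 Hz ≤ fs/2 = 17 Hz, appears at 6 Hz.
Distinct values: {2 Hz, 4 Hz, 6 Hz, 10 Hz}.

2 Hz, 4 Hz, 6 Hz, 10 Hz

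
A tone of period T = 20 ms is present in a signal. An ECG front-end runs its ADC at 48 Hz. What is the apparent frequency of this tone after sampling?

2 Hz

T = 20 ms → f = 1/T = 50 Hz.
50 Hz mod fs = 2 Hz.
2 Hz ≤ fs/2 = 24 Hz, appears at 2 Hz.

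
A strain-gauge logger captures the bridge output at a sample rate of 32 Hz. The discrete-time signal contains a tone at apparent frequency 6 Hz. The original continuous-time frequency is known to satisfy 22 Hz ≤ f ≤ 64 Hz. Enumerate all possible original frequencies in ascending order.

Frequencies that alias to 6 Hz are k·fs ± 6 Hz for integer k ≥ 0.
k=0: 6 Hz.
k=1: 26 Hz, 38 Hz.
k=2: 58 Hz, 70 Hz.
k=3: 90 Hz, 102 Hz.
Within [22 Hz, 64 Hz]: 26 Hz, 38 Hz, 58 Hz.

26 Hz, 38 Hz, 58 Hz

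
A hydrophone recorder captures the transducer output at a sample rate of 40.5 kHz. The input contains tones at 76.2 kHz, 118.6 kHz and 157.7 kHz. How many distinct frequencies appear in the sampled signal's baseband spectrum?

fs/2 = 20.25 kHz.
76.2 kHz mod fs = 35.7 kHz.
35.7 kHz > fs/2 = 20.25 kHz, folds to fs − 35.7 kHz = 4.8 kHz.
118.6 kHz mod fs = 37.6 kHz.
37.6 kHz > fs/2 = 20.25 kHz, folds to fs − 37.6 kHz = 2.9 kHz.
157.7 kHz mod fs = 36.2 kHz.
36.2 kHz > fs/2 = 20.25 kHz, folds to fs − 36.2 kHz = 4.3 kHz.
Distinct values: {2.9 kHz, 4.3 kHz, 4.8 kHz} → 3.

3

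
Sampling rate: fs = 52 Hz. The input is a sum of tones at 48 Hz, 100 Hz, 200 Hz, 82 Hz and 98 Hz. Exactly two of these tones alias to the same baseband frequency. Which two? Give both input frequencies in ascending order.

fs/2 = 26 Hz.
48 Hz > fs/2 = 26 Hz, folds to fs − 48 Hz = 4 Hz.
100 Hz mod fs = 48 Hz.
48 Hz > fs/2 = 26 Hz, folds to fs − 48 Hz = 4 Hz.
200 Hz mod fs = 44 Hz.
44 Hz > fs/2 = 26 Hz, folds to fs − 44 Hz = 8 Hz.
82 Hz mod fs = 30 Hz.
30 Hz > fs/2 = 26 Hz, folds to fs − 30 Hz = 22 Hz.
98 Hz mod fs = 46 Hz.
46 Hz > fs/2 = 26 Hz, folds to fs − 46 Hz = 6 Hz.
48 Hz and 100 Hz both map to 4 Hz.

48 Hz, 100 Hz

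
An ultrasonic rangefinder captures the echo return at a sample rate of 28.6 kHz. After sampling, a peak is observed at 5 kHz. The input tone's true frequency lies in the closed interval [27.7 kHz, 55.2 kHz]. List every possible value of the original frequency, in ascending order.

Frequencies that alias to 5 kHz are k·fs ± 5 kHz for integer k ≥ 0.
k=0: 5 kHz.
k=1: 23.6 kHz, 33.6 kHz.
k=2: 52.2 kHz, 62.2 kHz.
k=3: 80.8 kHz, 90.8 kHz.
Within [27.7 kHz, 55.2 kHz]: 33.6 kHz, 52.2 kHz.

33.6 kHz, 52.2 kHz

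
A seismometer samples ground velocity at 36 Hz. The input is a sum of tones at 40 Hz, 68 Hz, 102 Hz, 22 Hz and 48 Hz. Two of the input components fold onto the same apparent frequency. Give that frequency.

4 Hz

fs/2 = 18 Hz.
40 Hz mod fs = 4 Hz.
4 Hz ≤ fs/2 = 18 Hz, appears at 4 Hz.
68 Hz mod fs = 32 Hz.
32 Hz > fs/2 = 18 Hz, folds to fs − 32 Hz = 4 Hz.
102 Hz mod fs = 30 Hz.
30 Hz > fs/2 = 18 Hz, folds to fs − 30 Hz = 6 Hz.
22 Hz > fs/2 = 18 Hz, folds to fs − 22 Hz = 14 Hz.
48 Hz mod fs = 12 Hz.
12 Hz ≤ fs/2 = 18 Hz, appears at 12 Hz.
40 Hz and 68 Hz both map to 4 Hz.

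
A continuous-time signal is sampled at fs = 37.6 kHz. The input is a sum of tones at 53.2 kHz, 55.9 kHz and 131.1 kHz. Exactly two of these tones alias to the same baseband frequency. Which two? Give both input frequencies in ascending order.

55.9 kHz, 131.1 kHz

fs/2 = 18.8 kHz.
53.2 kHz mod fs = 15.6 kHz.
15.6 kHz ≤ fs/2 = 18.8 kHz, appears at 15.6 kHz.
55.9 kHz mod fs = 18.3 kHz.
18.3 kHz ≤ fs/2 = 18.8 kHz, appears at 18.3 kHz.
131.1 kHz mod fs = 18.3 kHz.
18.3 kHz ≤ fs/2 = 18.8 kHz, appears at 18.3 kHz.
55.9 kHz and 131.1 kHz both map to 18.3 kHz.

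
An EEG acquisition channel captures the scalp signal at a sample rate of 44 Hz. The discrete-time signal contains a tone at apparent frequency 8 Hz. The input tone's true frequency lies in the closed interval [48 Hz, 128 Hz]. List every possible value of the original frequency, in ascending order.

52 Hz, 80 Hz, 96 Hz, 124 Hz

Frequencies that alias to 8 Hz are k·fs ± 8 Hz for integer k ≥ 0.
k=0: 8 Hz.
k=1: 36 Hz, 52 Hz.
k=2: 80 Hz, 96 Hz.
k=3: 124 Hz, 140 Hz.
k=4: 168 Hz, 184 Hz.
Within [48 Hz, 128 Hz]: 52 Hz, 80 Hz, 96 Hz, 124 Hz.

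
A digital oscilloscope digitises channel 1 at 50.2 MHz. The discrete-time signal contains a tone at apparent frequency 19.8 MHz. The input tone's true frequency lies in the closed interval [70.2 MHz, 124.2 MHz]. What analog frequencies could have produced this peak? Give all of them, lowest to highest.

Frequencies that alias to 19.8 MHz are k·fs ± 19.8 MHz for integer k ≥ 0.
k=0: 19.8 MHz.
k=1: 30.4 MHz, 70 MHz.
k=2: 80.6 MHz, 120.2 MHz.
k=3: 130.8 MHz, 170.4 MHz.
Within [70.2 MHz, 124.2 MHz]: 80.6 MHz, 120.2 MHz.

80.6 MHz, 120.2 MHz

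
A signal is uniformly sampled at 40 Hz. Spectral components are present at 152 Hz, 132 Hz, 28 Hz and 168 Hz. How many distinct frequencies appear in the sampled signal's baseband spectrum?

fs/2 = 20 Hz.
152 Hz mod fs = 32 Hz.
32 Hz > fs/2 = 20 Hz, folds to fs − 32 Hz = 8 Hz.
132 Hz mod fs = 12 Hz.
12 Hz ≤ fs/2 = 20 Hz, appears at 12 Hz.
28 Hz > fs/2 = 20 Hz, folds to fs − 28 Hz = 12 Hz.
168 Hz mod fs = 8 Hz.
8 Hz ≤ fs/2 = 20 Hz, appears at 8 Hz.
Distinct values: {8 Hz, 12 Hz} → 2.

2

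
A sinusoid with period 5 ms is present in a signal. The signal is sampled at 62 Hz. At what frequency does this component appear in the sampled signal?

T = 5 ms → f = 1/T = 200 Hz.
200 Hz mod fs = 14 Hz.
14 Hz ≤ fs/2 = 31 Hz, appears at 14 Hz.

14 Hz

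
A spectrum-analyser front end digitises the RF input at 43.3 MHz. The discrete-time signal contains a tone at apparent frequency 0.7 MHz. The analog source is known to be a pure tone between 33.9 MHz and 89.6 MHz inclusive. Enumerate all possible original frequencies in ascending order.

Frequencies that alias to 0.7 MHz are k·fs ± 0.7 MHz for integer k ≥ 0.
k=0: 0.7 MHz.
k=1: 42.6 MHz, 44 MHz.
k=2: 85.9 MHz, 87.3 MHz.
k=3: 129.2 MHz, 130.6 MHz.
Within [33.9 MHz, 89.6 MHz]: 42.6 MHz, 44 MHz, 85.9 MHz, 87.3 MHz.

42.6 MHz, 44 MHz, 85.9 MHz, 87.3 MHz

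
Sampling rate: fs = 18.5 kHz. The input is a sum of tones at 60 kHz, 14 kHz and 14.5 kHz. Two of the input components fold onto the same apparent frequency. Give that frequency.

4.5 kHz

fs/2 = 9.25 kHz.
60 kHz mod fs = 4.5 kHz.
4.5 kHz ≤ fs/2 = 9.25 kHz, appears at 4.5 kHz.
14 kHz > fs/2 = 9.25 kHz, folds to fs − 14 kHz = 4.5 kHz.
14.5 kHz > fs/2 = 9.25 kHz, folds to fs − 14.5 kHz = 4 kHz.
14 kHz and 60 kHz both map to 4.5 kHz.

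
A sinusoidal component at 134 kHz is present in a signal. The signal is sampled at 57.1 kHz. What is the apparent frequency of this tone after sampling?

19.8 kHz

134 kHz mod fs = 19.8 kHz.
19.8 kHz ≤ fs/2 = 28.55 kHz, appears at 19.8 kHz.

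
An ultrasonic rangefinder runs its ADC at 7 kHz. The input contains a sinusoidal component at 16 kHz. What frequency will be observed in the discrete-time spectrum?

16 kHz mod fs = 2 kHz.
2 kHz ≤ fs/2 = 3.5 kHz, appears at 2 kHz.

2 kHz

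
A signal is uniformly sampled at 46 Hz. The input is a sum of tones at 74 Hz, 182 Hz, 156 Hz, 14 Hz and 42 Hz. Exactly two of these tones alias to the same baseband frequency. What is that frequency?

18 Hz

fs/2 = 23 Hz.
74 Hz mod fs = 28 Hz.
28 Hz > fs/2 = 23 Hz, folds to fs − 28 Hz = 18 Hz.
182 Hz mod fs = 44 Hz.
44 Hz > fs/2 = 23 Hz, folds to fs − 44 Hz = 2 Hz.
156 Hz mod fs = 18 Hz.
18 Hz ≤ fs/2 = 23 Hz, appears at 18 Hz.
14 Hz ≤ fs/2 = 23 Hz, passes unchanged.
42 Hz > fs/2 = 23 Hz, folds to fs − 42 Hz = 4 Hz.
74 Hz and 156 Hz both map to 18 Hz.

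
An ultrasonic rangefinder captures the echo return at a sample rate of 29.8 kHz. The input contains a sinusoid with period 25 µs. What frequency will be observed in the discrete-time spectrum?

10.2 kHz

T = 25 µs → f = 1/T = 40 kHz.
40 kHz mod fs = 10.2 kHz.
10.2 kHz ≤ fs/2 = 14.9 kHz, appears at 10.2 kHz.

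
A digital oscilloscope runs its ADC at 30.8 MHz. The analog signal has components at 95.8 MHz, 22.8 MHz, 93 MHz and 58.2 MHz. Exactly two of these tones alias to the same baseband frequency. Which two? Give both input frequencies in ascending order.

58.2 MHz, 95.8 MHz

fs/2 = 15.4 MHz.
95.8 MHz mod fs = 3.4 MHz.
3.4 MHz ≤ fs/2 = 15.4 MHz, appears at 3.4 MHz.
22.8 MHz > fs/2 = 15.4 MHz, folds to fs − 22.8 MHz = 8 MHz.
93 MHz mod fs = 0.6 MHz.
0.6 MHz ≤ fs/2 = 15.4 MHz, appears at 0.6 MHz.
58.2 MHz mod fs = 27.4 MHz.
27.4 MHz > fs/2 = 15.4 MHz, folds to fs − 27.4 MHz = 3.4 MHz.
58.2 MHz and 95.8 MHz both map to 3.4 MHz.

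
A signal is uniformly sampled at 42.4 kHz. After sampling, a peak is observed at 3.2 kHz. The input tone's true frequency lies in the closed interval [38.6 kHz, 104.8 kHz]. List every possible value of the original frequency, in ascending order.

Frequencies that alias to 3.2 kHz are k·fs ± 3.2 kHz for integer k ≥ 0.
k=0: 3.2 kHz.
k=1: 39.2 kHz, 45.6 kHz.
k=2: 81.6 kHz, 88 kHz.
k=3: 124 kHz, 130.4 kHz.
Within [38.6 kHz, 104.8 kHz]: 39.2 kHz, 45.6 kHz, 81.6 kHz, 88 kHz.

39.2 kHz, 45.6 kHz, 81.6 kHz, 88 kHz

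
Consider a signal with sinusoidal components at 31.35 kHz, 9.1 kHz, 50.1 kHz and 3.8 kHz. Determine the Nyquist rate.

100.2 kHz

Highest-frequency component: 50.1 kHz.
Nyquist rate = 2 × 50.1 kHz = 100.2 kHz.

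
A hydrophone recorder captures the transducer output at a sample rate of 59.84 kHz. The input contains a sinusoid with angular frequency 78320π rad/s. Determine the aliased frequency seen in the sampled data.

ω = 78320π rad/s → f = ω/(2π) = 39160 Hz = 39.16 kHz.
39.16 kHz > fs/2 = 29.92 kHz, folds to fs − 39.16 kHz = 20.68 kHz.

20.68 kHz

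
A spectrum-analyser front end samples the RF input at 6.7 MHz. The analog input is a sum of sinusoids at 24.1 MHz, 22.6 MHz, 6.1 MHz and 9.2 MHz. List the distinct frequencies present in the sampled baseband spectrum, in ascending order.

fs/2 = 3.35 MHz.
24.1 MHz mod fs = 4 MHz.
4 MHz > fs/2 = 3.35 MHz, folds to fs − 4 MHz = 2.7 MHz.
22.6 MHz mod fs = 2.5 MHz.
2.5 MHz ≤ fs/2 = 3.35 MHz, appears at 2.5 MHz.
6.1 MHz > fs/2 = 3.35 MHz, folds to fs − 6.1 MHz = 0.6 MHz.
9.2 MHz mod fs = 2.5 MHz.
2.5 MHz ≤ fs/2 = 3.35 MHz, appears at 2.5 MHz.
Distinct values: {0.6 MHz, 2.5 MHz, 2.7 MHz}.

0.6 MHz, 2.5 MHz, 2.7 MHz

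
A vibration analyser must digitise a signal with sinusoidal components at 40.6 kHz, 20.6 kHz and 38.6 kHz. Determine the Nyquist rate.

81.2 kHz

Highest-frequency component: 40.6 kHz.
Nyquist rate = 2 × 40.6 kHz = 81.2 kHz.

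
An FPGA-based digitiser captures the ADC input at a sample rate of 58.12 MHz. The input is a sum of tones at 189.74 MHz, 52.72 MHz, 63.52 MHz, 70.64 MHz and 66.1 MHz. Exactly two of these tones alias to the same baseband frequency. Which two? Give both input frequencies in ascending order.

fs/2 = 29.06 MHz.
189.74 MHz mod fs = 15.38 MHz.
15.38 MHz ≤ fs/2 = 29.06 MHz, appears at 15.38 MHz.
52.72 MHz > fs/2 = 29.06 MHz, folds to fs − 52.72 MHz = 5.4 MHz.
63.52 MHz mod fs = 5.4 MHz.
5.4 MHz ≤ fs/2 = 29.06 MHz, appears at 5.4 MHz.
70.64 MHz mod fs = 12.52 MHz.
12.52 MHz ≤ fs/2 = 29.06 MHz, appears at 12.52 MHz.
66.1 MHz mod fs = 7.98 MHz.
7.98 MHz ≤ fs/2 = 29.06 MHz, appears at 7.98 MHz.
52.72 MHz and 63.52 MHz both map to 5.4 MHz.

52.72 MHz, 63.52 MHz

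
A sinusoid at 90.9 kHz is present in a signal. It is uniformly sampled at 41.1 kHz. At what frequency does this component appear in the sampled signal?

90.9 kHz mod fs = 8.7 kHz.
8.7 kHz ≤ fs/2 = 20.55 kHz, appears at 8.7 kHz.

8.7 kHz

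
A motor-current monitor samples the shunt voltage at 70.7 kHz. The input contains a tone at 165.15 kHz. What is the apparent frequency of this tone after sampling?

165.15 kHz mod fs = 23.75 kHz.
23.75 kHz ≤ fs/2 = 35.35 kHz, appears at 23.75 kHz.

23.75 kHz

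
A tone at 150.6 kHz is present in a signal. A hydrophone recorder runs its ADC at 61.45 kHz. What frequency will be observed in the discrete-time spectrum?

150.6 kHz mod fs = 27.7 kHz.
27.7 kHz ≤ fs/2 = 30.725 kHz, appears at 27.7 kHz.

27.7 kHz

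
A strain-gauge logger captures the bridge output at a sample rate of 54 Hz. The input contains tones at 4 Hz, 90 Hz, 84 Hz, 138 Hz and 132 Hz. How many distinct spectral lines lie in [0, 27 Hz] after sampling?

3

fs/2 = 27 Hz.
4 Hz ≤ fs/2 = 27 Hz, passes unchanged.
90 Hz mod fs = 36 Hz.
36 Hz > fs/2 = 27 Hz, folds to fs − 36 Hz = 18 Hz.
84 Hz mod fs = 30 Hz.
30 Hz > fs/2 = 27 Hz, folds to fs − 30 Hz = 24 Hz.
138 Hz mod fs = 30 Hz.
30 Hz > fs/2 = 27 Hz, folds to fs − 30 Hz = 24 Hz.
132 Hz mod fs = 24 Hz.
24 Hz ≤ fs/2 = 27 Hz, appears at 24 Hz.
Distinct values: {4 Hz, 18 Hz, 24 Hz} → 3.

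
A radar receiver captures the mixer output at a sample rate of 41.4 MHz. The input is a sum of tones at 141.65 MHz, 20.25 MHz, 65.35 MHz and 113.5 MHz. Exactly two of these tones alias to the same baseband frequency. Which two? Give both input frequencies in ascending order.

fs/2 = 20.7 MHz.
141.65 MHz mod fs = 17.45 MHz.
17.45 MHz ≤ fs/2 = 20.7 MHz, appears at 17.45 MHz.
20.25 MHz ≤ fs/2 = 20.7 MHz, passes unchanged.
65.35 MHz mod fs = 23.95 MHz.
23.95 MHz > fs/2 = 20.7 MHz, folds to fs − 23.95 MHz = 17.45 MHz.
113.5 MHz mod fs = 30.7 MHz.
30.7 MHz > fs/2 = 20.7 MHz, folds to fs − 30.7 MHz = 10.7 MHz.
65.35 MHz and 141.65 MHz both map to 17.45 MHz.

65.35 MHz, 141.65 MHz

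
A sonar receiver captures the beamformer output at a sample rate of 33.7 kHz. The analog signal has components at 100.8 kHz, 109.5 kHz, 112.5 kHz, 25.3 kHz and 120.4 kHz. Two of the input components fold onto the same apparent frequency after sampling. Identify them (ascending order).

25.3 kHz, 109.5 kHz

fs/2 = 16.85 kHz.
100.8 kHz mod fs = 33.4 kHz.
33.4 kHz > fs/2 = 16.85 kHz, folds to fs − 33.4 kHz = 0.3 kHz.
109.5 kHz mod fs = 8.4 kHz.
8.4 kHz ≤ fs/2 = 16.85 kHz, appears at 8.4 kHz.
112.5 kHz mod fs = 11.4 kHz.
11.4 kHz ≤ fs/2 = 16.85 kHz, appears at 11.4 kHz.
25.3 kHz > fs/2 = 16.85 kHz, folds to fs − 25.3 kHz = 8.4 kHz.
120.4 kHz mod fs = 19.3 kHz.
19.3 kHz > fs/2 = 16.85 kHz, folds to fs − 19.3 kHz = 14.4 kHz.
25.3 kHz and 109.5 kHz both map to 8.4 kHz.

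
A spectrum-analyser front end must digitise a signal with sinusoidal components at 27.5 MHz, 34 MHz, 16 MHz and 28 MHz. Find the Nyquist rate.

68 MHz

Highest-frequency component: 34 MHz.
Nyquist rate = 2 × 34 MHz = 68 MHz.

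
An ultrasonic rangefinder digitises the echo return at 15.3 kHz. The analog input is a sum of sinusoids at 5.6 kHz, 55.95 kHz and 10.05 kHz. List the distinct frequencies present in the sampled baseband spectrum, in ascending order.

5.25 kHz, 5.6 kHz

fs/2 = 7.65 kHz.
5.6 kHz ≤ fs/2 = 7.65 kHz, passes unchanged.
55.95 kHz mod fs = 10.05 kHz.
10.05 kHz > fs/2 = 7.65 kHz, folds to fs − 10.05 kHz = 5.25 kHz.
10.05 kHz > fs/2 = 7.65 kHz, folds to fs − 10.05 kHz = 5.25 kHz.
Distinct values: {5.25 kHz, 5.6 kHz}.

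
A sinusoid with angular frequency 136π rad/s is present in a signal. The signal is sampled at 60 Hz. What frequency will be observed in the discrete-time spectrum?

8 Hz

ω = 136π rad/s → f = ω/(2π) = 68 Hz.
68 Hz mod fs = 8 Hz.
8 Hz ≤ fs/2 = 30 Hz, appears at 8 Hz.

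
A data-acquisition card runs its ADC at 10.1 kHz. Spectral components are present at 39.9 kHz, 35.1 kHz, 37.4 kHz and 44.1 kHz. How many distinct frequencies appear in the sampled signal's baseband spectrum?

fs/2 = 5.05 kHz.
39.9 kHz mod fs = 9.6 kHz.
9.6 kHz > fs/2 = 5.05 kHz, folds to fs − 9.6 kHz = 0.5 kHz.
35.1 kHz mod fs = 4.8 kHz.
4.8 kHz ≤ fs/2 = 5.05 kHz, appears at 4.8 kHz.
37.4 kHz mod fs = 7.1 kHz.
7.1 kHz > fs/2 = 5.05 kHz, folds to fs − 7.1 kHz = 3 kHz.
44.1 kHz mod fs = 3.7 kHz.
3.7 kHz ≤ fs/2 = 5.05 kHz, appears at 3.7 kHz.
Distinct values: {0.5 kHz, 3 kHz, 3.7 kHz, 4.8 kHz} → 4.

4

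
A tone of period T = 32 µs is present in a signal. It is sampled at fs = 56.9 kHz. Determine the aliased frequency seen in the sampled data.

T = 32 µs → f = 1/T = 31.25 kHz.
31.25 kHz > fs/2 = 28.45 kHz, folds to fs − 31.25 kHz = 25.65 kHz.

25.65 kHz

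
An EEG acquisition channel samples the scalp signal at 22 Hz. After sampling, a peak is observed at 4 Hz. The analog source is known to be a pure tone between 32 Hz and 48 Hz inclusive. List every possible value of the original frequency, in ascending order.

40 Hz, 48 Hz

Frequencies that alias to 4 Hz are k·fs ± 4 Hz for integer k ≥ 0.
k=0: 4 Hz.
k=1: 18 Hz, 26 Hz.
k=2: 40 Hz, 48 Hz.
k=3: 62 Hz, 70 Hz.
Within [32 Hz, 48 Hz]: 40 Hz, 48 Hz.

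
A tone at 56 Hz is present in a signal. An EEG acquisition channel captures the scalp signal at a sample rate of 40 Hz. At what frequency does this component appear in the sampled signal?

16 Hz

56 Hz mod fs = 16 Hz.
16 Hz ≤ fs/2 = 20 Hz, appears at 16 Hz.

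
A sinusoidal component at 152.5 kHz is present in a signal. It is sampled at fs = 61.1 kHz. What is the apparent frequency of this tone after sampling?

30.3 kHz

152.5 kHz mod fs = 30.3 kHz.
30.3 kHz ≤ fs/2 = 30.55 kHz, appears at 30.3 kHz.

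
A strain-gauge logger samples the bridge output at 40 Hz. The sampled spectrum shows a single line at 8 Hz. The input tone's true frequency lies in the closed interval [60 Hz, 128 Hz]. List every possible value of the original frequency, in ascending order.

72 Hz, 88 Hz, 112 Hz, 128 Hz

Frequencies that alias to 8 Hz are k·fs ± 8 Hz for integer k ≥ 0.
k=0: 8 Hz.
k=1: 32 Hz, 48 Hz.
k=2: 72 Hz, 88 Hz.
k=3: 112 Hz, 128 Hz.
k=4: 152 Hz, 168 Hz.
Within [60 Hz, 128 Hz]: 72 Hz, 88 Hz, 112 Hz, 128 Hz.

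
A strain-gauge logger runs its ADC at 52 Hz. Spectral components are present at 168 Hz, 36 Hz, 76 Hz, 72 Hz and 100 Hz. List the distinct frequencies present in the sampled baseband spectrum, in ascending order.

4 Hz, 12 Hz, 16 Hz, 20 Hz, 24 Hz

fs/2 = 26 Hz.
168 Hz mod fs = 12 Hz.
12 Hz ≤ fs/2 = 26 Hz, appears at 12 Hz.
36 Hz > fs/2 = 26 Hz, folds to fs − 36 Hz = 16 Hz.
76 Hz mod fs = 24 Hz.
24 Hz ≤ fs/2 = 26 Hz, appears at 24 Hz.
72 Hz mod fs = 20 Hz.
20 Hz ≤ fs/2 = 26 Hz, appears at 20 Hz.
100 Hz mod fs = 48 Hz.
48 Hz > fs/2 = 26 Hz, folds to fs − 48 Hz = 4 Hz.
Distinct values: {4 Hz, 12 Hz, 16 Hz, 20 Hz, 24 Hz}.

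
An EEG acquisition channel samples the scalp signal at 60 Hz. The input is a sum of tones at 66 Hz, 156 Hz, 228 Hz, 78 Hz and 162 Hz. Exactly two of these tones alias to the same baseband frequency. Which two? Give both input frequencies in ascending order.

78 Hz, 162 Hz

fs/2 = 30 Hz.
66 Hz mod fs = 6 Hz.
6 Hz ≤ fs/2 = 30 Hz, appears at 6 Hz.
156 Hz mod fs = 36 Hz.
36 Hz > fs/2 = 30 Hz, folds to fs − 36 Hz = 24 Hz.
228 Hz mod fs = 48 Hz.
48 Hz > fs/2 = 30 Hz, folds to fs − 48 Hz = 12 Hz.
78 Hz mod fs = 18 Hz.
18 Hz ≤ fs/2 = 30 Hz, appears at 18 Hz.
162 Hz mod fs = 42 Hz.
42 Hz > fs/2 = 30 Hz, folds to fs − 42 Hz = 18 Hz.
78 Hz and 162 Hz both map to 18 Hz.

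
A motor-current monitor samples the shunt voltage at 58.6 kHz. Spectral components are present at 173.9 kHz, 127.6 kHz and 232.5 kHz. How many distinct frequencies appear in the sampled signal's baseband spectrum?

2

fs/2 = 29.3 kHz.
173.9 kHz mod fs = 56.7 kHz.
56.7 kHz > fs/2 = 29.3 kHz, folds to fs − 56.7 kHz = 1.9 kHz.
127.6 kHz mod fs = 10.4 kHz.
10.4 kHz ≤ fs/2 = 29.3 kHz, appears at 10.4 kHz.
232.5 kHz mod fs = 56.7 kHz.
56.7 kHz > fs/2 = 29.3 kHz, folds to fs − 56.7 kHz = 1.9 kHz.
Distinct values: {1.9 kHz, 10.4 kHz} → 2.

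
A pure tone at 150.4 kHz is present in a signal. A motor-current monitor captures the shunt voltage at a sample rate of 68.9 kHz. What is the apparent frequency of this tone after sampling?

12.6 kHz

150.4 kHz mod fs = 12.6 kHz.
12.6 kHz ≤ fs/2 = 34.45 kHz, appears at 12.6 kHz.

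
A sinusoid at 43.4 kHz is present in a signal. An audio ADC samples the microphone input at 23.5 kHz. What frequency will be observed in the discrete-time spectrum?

43.4 kHz mod fs = 19.9 kHz.
19.9 kHz > fs/2 = 11.75 kHz, folds to fs − 19.9 kHz = 3.6 kHz.

3.6 kHz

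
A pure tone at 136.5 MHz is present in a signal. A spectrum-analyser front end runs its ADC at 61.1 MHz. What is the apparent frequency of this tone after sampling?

136.5 MHz mod fs = 14.3 MHz.
14.3 MHz ≤ fs/2 = 30.55 MHz, appears at 14.3 MHz.

14.3 MHz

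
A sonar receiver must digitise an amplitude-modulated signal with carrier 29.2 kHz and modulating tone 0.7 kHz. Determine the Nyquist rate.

59.8 kHz

AM sidebands sit at fc ± fm = 28.5 kHz and 29.9 kHz.
Highest-frequency component: 29.9 kHz.
Nyquist rate = 2 × 29.9 kHz = 59.8 kHz.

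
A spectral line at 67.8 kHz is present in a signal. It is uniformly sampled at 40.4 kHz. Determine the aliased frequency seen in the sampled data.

67.8 kHz mod fs = 27.4 kHz.
27.4 kHz > fs/2 = 20.2 kHz, folds to fs − 27.4 kHz = 13 kHz.

13 kHz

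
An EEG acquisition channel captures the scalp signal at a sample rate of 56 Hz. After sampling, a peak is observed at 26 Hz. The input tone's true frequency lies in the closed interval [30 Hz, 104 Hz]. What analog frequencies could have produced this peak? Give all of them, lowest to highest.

Frequencies that alias to 26 Hz are k·fs ± 26 Hz for integer k ≥ 0.
k=0: 26 Hz.
k=1: 30 Hz, 82 Hz.
k=2: 86 Hz, 138 Hz.
k=3: 142 Hz, 194 Hz.
Within [30 Hz, 104 Hz]: 30 Hz, 82 Hz, 86 Hz.

30 Hz, 82 Hz, 86 Hz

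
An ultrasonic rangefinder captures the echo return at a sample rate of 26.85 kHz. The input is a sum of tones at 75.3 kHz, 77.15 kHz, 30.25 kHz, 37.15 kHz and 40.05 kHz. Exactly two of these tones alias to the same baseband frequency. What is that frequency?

fs/2 = 13.425 kHz.
75.3 kHz mod fs = 21.6 kHz.
21.6 kHz > fs/2 = 13.425 kHz, folds to fs − 21.6 kHz = 5.25 kHz.
77.15 kHz mod fs = 23.45 kHz.
23.45 kHz > fs/2 = 13.425 kHz, folds to fs − 23.45 kHz = 3.4 kHz.
30.25 kHz mod fs = 3.4 kHz.
3.4 kHz ≤ fs/2 = 13.425 kHz, appears at 3.4 kHz.
37.15 kHz mod fs = 10.3 kHz.
10.3 kHz ≤ fs/2 = 13.425 kHz, appears at 10.3 kHz.
40.05 kHz mod fs = 13.2 kHz.
13.2 kHz ≤ fs/2 = 13.425 kHz, appears at 13.2 kHz.
30.25 kHz and 77.15 kHz both map to 3.4 kHz.

3.4 kHz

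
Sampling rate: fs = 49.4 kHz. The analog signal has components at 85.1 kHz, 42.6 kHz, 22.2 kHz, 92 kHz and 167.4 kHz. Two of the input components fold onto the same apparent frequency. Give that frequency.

fs/2 = 24.7 kHz.
85.1 kHz mod fs = 35.7 kHz.
35.7 kHz > fs/2 = 24.7 kHz, folds to fs − 35.7 kHz = 13.7 kHz.
42.6 kHz > fs/2 = 24.7 kHz, folds to fs − 42.6 kHz = 6.8 kHz.
22.2 kHz ≤ fs/2 = 24.7 kHz, passes unchanged.
92 kHz mod fs = 42.6 kHz.
42.6 kHz > fs/2 = 24.7 kHz, folds to fs − 42.6 kHz = 6.8 kHz.
167.4 kHz mod fs = 19.2 kHz.
19.2 kHz ≤ fs/2 = 24.7 kHz, appears at 19.2 kHz.
42.6 kHz and 92 kHz both map to 6.8 kHz.

6.8 kHz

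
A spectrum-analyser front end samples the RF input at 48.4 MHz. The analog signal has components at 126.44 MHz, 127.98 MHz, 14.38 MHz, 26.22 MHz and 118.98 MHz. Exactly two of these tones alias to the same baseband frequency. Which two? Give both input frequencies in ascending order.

fs/2 = 24.2 MHz.
126.44 MHz mod fs = 29.64 MHz.
29.64 MHz > fs/2 = 24.2 MHz, folds to fs − 29.64 MHz = 18.76 MHz.
127.98 MHz mod fs = 31.18 MHz.
31.18 MHz > fs/2 = 24.2 MHz, folds to fs − 31.18 MHz = 17.22 MHz.
14.38 MHz ≤ fs/2 = 24.2 MHz, passes unchanged.
26.22 MHz > fs/2 = 24.2 MHz, folds to fs − 26.22 MHz = 22.18 MHz.
118.98 MHz mod fs = 22.18 MHz.
22.18 MHz ≤ fs/2 = 24.2 MHz, appears at 22.18 MHz.
26.22 MHz and 118.98 MHz both map to 22.18 MHz.

26.22 MHz, 118.98 MHz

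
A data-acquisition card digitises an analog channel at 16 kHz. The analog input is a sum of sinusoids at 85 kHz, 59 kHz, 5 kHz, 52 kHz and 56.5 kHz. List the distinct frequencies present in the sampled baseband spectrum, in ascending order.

4 kHz, 5 kHz, 7.5 kHz

fs/2 = 8 kHz.
85 kHz mod fs = 5 kHz.
5 kHz ≤ fs/2 = 8 kHz, appears at 5 kHz.
59 kHz mod fs = 11 kHz.
11 kHz > fs/2 = 8 kHz, folds to fs − 11 kHz = 5 kHz.
5 kHz ≤ fs/2 = 8 kHz, passes unchanged.
52 kHz mod fs = 4 kHz.
4 kHz ≤ fs/2 = 8 kHz, appears at 4 kHz.
56.5 kHz mod fs = 8.5 kHz.
8.5 kHz > fs/2 = 8 kHz, folds to fs − 8.5 kHz = 7.5 kHz.
Distinct values: {4 kHz, 5 kHz, 7.5 kHz}.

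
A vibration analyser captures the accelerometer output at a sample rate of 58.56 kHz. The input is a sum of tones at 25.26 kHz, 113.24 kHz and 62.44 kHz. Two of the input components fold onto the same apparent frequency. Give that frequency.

3.88 kHz

fs/2 = 29.28 kHz.
25.26 kHz ≤ fs/2 = 29.28 kHz, passes unchanged.
113.24 kHz mod fs = 54.68 kHz.
54.68 kHz > fs/2 = 29.28 kHz, folds to fs − 54.68 kHz = 3.88 kHz.
62.44 kHz mod fs = 3.88 kHz.
3.88 kHz ≤ fs/2 = 29.28 kHz, appears at 3.88 kHz.
62.44 kHz and 113.24 kHz both map to 3.88 kHz.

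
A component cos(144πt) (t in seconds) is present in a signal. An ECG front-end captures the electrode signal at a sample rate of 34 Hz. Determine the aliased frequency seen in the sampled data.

4 Hz

ω = 144π rad/s → f = ω/(2π) = 72 Hz.
72 Hz mod fs = 4 Hz.
4 Hz ≤ fs/2 = 17 Hz, appears at 4 Hz.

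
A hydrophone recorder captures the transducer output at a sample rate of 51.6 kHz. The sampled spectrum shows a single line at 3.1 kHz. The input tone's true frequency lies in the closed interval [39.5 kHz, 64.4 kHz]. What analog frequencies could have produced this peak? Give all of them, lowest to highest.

48.5 kHz, 54.7 kHz

Frequencies that alias to 3.1 kHz are k·fs ± 3.1 kHz for integer k ≥ 0.
k=0: 3.1 kHz.
k=1: 48.5 kHz, 54.7 kHz.
k=2: 100.1 kHz, 106.3 kHz.
Within [39.5 kHz, 64.4 kHz]: 48.5 kHz, 54.7 kHz.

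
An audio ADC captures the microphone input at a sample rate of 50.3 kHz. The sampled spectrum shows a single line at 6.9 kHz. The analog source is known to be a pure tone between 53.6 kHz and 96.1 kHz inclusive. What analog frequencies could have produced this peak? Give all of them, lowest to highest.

Frequencies that alias to 6.9 kHz are k·fs ± 6.9 kHz for integer k ≥ 0.
k=0: 6.9 kHz.
k=1: 43.4 kHz, 57.2 kHz.
k=2: 93.7 kHz, 107.5 kHz.
k=3: 144 kHz, 157.8 kHz.
Within [53.6 kHz, 96.1 kHz]: 57.2 kHz, 93.7 kHz.

57.2 kHz, 93.7 kHz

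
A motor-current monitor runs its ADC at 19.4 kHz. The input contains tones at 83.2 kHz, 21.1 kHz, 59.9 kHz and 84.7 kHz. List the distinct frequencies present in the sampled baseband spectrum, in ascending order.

1.7 kHz, 5.6 kHz, 7.1 kHz

fs/2 = 9.7 kHz.
83.2 kHz mod fs = 5.6 kHz.
5.6 kHz ≤ fs/2 = 9.7 kHz, appears at 5.6 kHz.
21.1 kHz mod fs = 1.7 kHz.
1.7 kHz ≤ fs/2 = 9.7 kHz, appears at 1.7 kHz.
59.9 kHz mod fs = 1.7 kHz.
1.7 kHz ≤ fs/2 = 9.7 kHz, appears at 1.7 kHz.
84.7 kHz mod fs = 7.1 kHz.
7.1 kHz ≤ fs/2 = 9.7 kHz, appears at 7.1 kHz.
Distinct values: {1.7 kHz, 5.6 kHz, 7.1 kHz}.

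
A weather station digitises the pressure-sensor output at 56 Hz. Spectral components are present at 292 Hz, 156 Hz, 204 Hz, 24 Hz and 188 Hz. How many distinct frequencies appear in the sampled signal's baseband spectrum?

fs/2 = 28 Hz.
292 Hz mod fs = 12 Hz.
12 Hz ≤ fs/2 = 28 Hz, appears at 12 Hz.
156 Hz mod fs = 44 Hz.
44 Hz > fs/2 = 28 Hz, folds to fs − 44 Hz = 12 Hz.
204 Hz mod fs = 36 Hz.
36 Hz > fs/2 = 28 Hz, folds to fs − 36 Hz = 20 Hz.
24 Hz ≤ fs/2 = 28 Hz, passes unchanged.
188 Hz mod fs = 20 Hz.
20 Hz ≤ fs/2 = 28 Hz, appears at 20 Hz.
Distinct values: {12 Hz, 20 Hz, 24 Hz} → 3.

3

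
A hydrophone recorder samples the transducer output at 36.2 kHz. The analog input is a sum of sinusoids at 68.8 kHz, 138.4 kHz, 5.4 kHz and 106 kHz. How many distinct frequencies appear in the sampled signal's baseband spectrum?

4

fs/2 = 18.1 kHz.
68.8 kHz mod fs = 32.6 kHz.
32.6 kHz > fs/2 = 18.1 kHz, folds to fs − 32.6 kHz = 3.6 kHz.
138.4 kHz mod fs = 29.8 kHz.
29.8 kHz > fs/2 = 18.1 kHz, folds to fs − 29.8 kHz = 6.4 kHz.
5.4 kHz ≤ fs/2 = 18.1 kHz, passes unchanged.
106 kHz mod fs = 33.6 kHz.
33.6 kHz > fs/2 = 18.1 kHz, folds to fs − 33.6 kHz = 2.6 kHz.
Distinct values: {2.6 kHz, 3.6 kHz, 5.4 kHz, 6.4 kHz} → 4.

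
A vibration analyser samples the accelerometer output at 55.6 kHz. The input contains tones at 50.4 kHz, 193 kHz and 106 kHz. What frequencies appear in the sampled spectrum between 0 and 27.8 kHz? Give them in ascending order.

5.2 kHz, 26.2 kHz

fs/2 = 27.8 kHz.
50.4 kHz > fs/2 = 27.8 kHz, folds to fs − 50.4 kHz = 5.2 kHz.
193 kHz mod fs = 26.2 kHz.
26.2 kHz ≤ fs/2 = 27.8 kHz, appears at 26.2 kHz.
106 kHz mod fs = 50.4 kHz.
50.4 kHz > fs/2 = 27.8 kHz, folds to fs − 50.4 kHz = 5.2 kHz.
Distinct values: {5.2 kHz, 26.2 kHz}.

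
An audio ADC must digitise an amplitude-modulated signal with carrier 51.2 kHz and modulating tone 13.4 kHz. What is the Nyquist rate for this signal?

129.2 kHz

AM sidebands sit at fc ± fm = 37.8 kHz and 64.6 kHz.
Highest-frequency component: 64.6 kHz.
Nyquist rate = 2 × 64.6 kHz = 129.2 kHz.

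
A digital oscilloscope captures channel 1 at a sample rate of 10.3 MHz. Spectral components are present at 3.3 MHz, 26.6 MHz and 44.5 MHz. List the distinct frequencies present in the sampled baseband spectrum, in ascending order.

3.3 MHz, 4.3 MHz

fs/2 = 5.15 MHz.
3.3 MHz ≤ fs/2 = 5.15 MHz, passes unchanged.
26.6 MHz mod fs = 6 MHz.
6 MHz > fs/2 = 5.15 MHz, folds to fs − 6 MHz = 4.3 MHz.
44.5 MHz mod fs = 3.3 MHz.
3.3 MHz ≤ fs/2 = 5.15 MHz, appears at 3.3 MHz.
Distinct values: {3.3 MHz, 4.3 MHz}.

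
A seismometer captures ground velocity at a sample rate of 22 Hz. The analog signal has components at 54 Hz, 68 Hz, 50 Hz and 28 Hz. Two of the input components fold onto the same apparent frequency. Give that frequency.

fs/2 = 11 Hz.
54 Hz mod fs = 10 Hz.
10 Hz ≤ fs/2 = 11 Hz, appears at 10 Hz.
68 Hz mod fs = 2 Hz.
2 Hz ≤ fs/2 = 11 Hz, appears at 2 Hz.
50 Hz mod fs = 6 Hz.
6 Hz ≤ fs/2 = 11 Hz, appears at 6 Hz.
28 Hz mod fs = 6 Hz.
6 Hz ≤ fs/2 = 11 Hz, appears at 6 Hz.
28 Hz and 50 Hz both map to 6 Hz.

6 Hz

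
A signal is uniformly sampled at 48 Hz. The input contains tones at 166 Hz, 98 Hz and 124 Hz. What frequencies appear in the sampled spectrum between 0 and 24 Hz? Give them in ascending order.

fs/2 = 24 Hz.
166 Hz mod fs = 22 Hz.
22 Hz ≤ fs/2 = 24 Hz, appears at 22 Hz.
98 Hz mod fs = 2 Hz.
2 Hz ≤ fs/2 = 24 Hz, appears at 2 Hz.
124 Hz mod fs = 28 Hz.
28 Hz > fs/2 = 24 Hz, folds to fs − 28 Hz = 20 Hz.
Distinct values: {2 Hz, 20 Hz, 22 Hz}.

2 Hz, 20 Hz, 22 Hz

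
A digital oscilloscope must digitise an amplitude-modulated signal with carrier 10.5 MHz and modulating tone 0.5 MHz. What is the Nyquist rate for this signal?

22 MHz

AM sidebands sit at fc ± fm = 10 MHz and 11 MHz.
Highest-frequency component: 11 MHz.
Nyquist rate = 2 × 11 MHz = 22 MHz.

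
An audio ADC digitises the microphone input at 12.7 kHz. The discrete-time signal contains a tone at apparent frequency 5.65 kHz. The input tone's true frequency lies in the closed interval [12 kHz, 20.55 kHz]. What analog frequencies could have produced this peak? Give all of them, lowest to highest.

18.35 kHz, 19.75 kHz

Frequencies that alias to 5.65 kHz are k·fs ± 5.65 kHz for integer k ≥ 0.
k=0: 5.65 kHz.
k=1: 7.05 kHz, 18.35 kHz.
k=2: 19.75 kHz, 31.05 kHz.
k=3: 32.45 kHz, 43.75 kHz.
Within [12 kHz, 20.55 kHz]: 18.35 kHz, 19.75 kHz.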